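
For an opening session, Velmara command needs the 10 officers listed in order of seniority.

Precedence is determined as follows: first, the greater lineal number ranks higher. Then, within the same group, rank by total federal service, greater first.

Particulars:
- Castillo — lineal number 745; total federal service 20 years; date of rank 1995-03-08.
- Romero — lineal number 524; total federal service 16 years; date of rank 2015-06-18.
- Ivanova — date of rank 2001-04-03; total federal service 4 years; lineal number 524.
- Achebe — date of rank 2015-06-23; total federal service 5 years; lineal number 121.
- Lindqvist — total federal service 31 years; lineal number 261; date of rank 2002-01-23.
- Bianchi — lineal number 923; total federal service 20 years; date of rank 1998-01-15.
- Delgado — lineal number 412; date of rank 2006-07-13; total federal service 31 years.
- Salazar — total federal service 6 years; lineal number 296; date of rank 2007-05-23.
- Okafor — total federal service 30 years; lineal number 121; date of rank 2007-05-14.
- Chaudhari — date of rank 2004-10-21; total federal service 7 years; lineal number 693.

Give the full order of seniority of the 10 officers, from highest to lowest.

By lineal number (higher first): Bianchi (923); then Castillo (745); then Chaudhari (693); then Romero and Ivanova (both 524); then Delgado (412); then Salazar (296); then Lindqvist (261); then Okafor and Achebe (both 121).
Among Romero and Ivanova, by total federal service (higher first): Romero (16 years) before Ivanova (4 years).
Among Okafor and Achebe, by total federal service (higher first): Okafor (30 years) before Achebe (5 years).
Full order: Bianchi, Castillo, Chaudhari, Romero, Ivanova, Delgado, Salazar, Lindqvist, Okafor, Achebe.

Bianchi, Castillo, Chaudhari, Romero, Ivanova, Delgado, Salazar, Lindqvist, Okafor, Achebe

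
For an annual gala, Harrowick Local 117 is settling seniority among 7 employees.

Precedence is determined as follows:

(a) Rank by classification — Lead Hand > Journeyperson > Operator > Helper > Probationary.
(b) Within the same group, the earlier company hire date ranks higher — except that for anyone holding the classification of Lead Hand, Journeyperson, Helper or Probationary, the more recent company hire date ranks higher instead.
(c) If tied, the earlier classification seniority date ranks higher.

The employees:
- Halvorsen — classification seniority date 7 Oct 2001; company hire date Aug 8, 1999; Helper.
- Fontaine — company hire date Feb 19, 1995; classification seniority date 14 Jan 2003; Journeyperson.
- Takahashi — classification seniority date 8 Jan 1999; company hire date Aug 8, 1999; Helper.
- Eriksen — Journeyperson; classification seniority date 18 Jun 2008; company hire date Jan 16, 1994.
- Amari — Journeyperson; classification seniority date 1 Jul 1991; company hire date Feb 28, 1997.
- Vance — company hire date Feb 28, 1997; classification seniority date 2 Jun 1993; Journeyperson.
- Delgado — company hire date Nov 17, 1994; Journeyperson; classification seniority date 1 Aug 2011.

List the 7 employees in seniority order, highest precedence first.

By classification: Amari, Vance, Fontaine, Delgado and Eriksen (Journeyperson); then Takahashi and Halvorsen (Helper).
Among Amari, Vance, Fontaine, Delgado and Eriksen, by company hire date (later first) (reversed rule for this group): Amari and Vance (Feb 28, 1997) before Fontaine (Feb 19, 1995) before Delgado (Nov 17, 1994) before Eriksen (Jan 16, 1994).
Among Amari and Vance, by classification seniority date (earlier first): Amari (1 Jul 1991) before Vance (2 Jun 1993).
Takahashi and Halvorsen both have company hire date Aug 8, 1999, so the next rule applies.
Among Takahashi and Halvorsen, by classification seniority date (earlier first): Takahashi (8 Jan 1999) before Halvorsen (7 Oct 2001).
Full order: Amari, Vance, Fontaine, Delgado, Eriksen, Takahashi, Halvorsen.

Amari, Vance, Fontaine, Delgado, Eriksen, Takahashi, Halvorsen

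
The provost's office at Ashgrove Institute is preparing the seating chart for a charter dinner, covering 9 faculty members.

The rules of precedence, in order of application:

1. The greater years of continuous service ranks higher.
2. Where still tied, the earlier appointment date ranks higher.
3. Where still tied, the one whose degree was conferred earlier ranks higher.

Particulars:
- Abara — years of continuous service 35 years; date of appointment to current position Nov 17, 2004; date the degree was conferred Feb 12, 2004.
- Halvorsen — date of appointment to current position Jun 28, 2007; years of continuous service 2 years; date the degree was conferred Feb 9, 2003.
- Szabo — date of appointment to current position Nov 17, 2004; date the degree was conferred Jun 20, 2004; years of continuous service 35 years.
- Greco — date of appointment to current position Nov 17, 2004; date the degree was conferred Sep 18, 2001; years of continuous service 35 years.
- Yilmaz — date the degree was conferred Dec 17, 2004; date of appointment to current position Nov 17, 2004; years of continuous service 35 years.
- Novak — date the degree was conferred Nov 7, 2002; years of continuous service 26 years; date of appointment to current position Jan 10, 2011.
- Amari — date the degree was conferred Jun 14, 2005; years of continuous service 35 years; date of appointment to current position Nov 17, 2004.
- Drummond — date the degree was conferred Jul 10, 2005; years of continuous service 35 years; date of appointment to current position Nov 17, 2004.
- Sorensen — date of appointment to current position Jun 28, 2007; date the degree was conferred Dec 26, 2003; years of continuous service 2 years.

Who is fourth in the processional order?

By years of continuous service (higher first): Greco, Abara, Szabo, Yilmaz, Amari and Drummond (each 35 years); then Novak (26 years); then Halvorsen and Sorensen (both 2 years).
Greco, Abara, Szabo, Yilmaz, Amari and Drummond all have date of appointment to current position Nov 17, 2004, so the next rule applies.
Among Greco, Abara, Szabo, Yilmaz, Amari and Drummond, by date the degree was conferred (earlier first): Greco (Sep 18, 2001) before Abara (Feb 12, 2004) before Szabo (Jun 20, 2004) before Yilmaz (Dec 17, 2004) before Amari (Jun 14, 2005) before Drummond (Jul 10, 2005).
Halvorsen and Sorensen both have date of appointment to current position Jun 28, 2007, so the next rule applies.
Among Halvorsen and Sorensen, by date the degree was conferred (earlier first): Halvorsen (Feb 9, 2003) before Sorensen (Dec 26, 2003).
Order: Greco, Abara, Szabo, Yilmaz, Amari, Drummond, Novak, Halvorsen, Sorensen.

Yilmaz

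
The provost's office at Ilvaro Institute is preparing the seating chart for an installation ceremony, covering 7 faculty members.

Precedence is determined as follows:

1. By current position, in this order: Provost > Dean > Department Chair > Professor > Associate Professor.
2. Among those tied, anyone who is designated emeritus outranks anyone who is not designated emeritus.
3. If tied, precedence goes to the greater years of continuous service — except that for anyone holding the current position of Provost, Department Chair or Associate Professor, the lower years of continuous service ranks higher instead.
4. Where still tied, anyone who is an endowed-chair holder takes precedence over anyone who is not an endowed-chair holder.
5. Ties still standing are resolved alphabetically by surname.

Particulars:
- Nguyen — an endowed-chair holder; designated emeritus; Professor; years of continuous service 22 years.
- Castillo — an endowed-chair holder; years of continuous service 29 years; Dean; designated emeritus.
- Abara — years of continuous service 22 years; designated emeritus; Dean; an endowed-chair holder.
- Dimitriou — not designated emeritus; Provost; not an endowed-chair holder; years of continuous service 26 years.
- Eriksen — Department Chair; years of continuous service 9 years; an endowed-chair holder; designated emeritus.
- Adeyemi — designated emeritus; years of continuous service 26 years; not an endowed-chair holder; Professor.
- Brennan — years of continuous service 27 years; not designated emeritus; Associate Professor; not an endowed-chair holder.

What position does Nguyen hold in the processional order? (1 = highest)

6

By current position: Dimitriou (Provost); then Castillo and Abara (Dean); then Eriksen (Department Chair); then Adeyemi and Nguyen (Professor); then Brennan (Associate Professor).
Castillo and Abara are each designated emeritus, so the next rule applies.
Among Castillo and Abara, by years of continuous service (higher first): Castillo (29 years) before Abara (22 years).
Adeyemi and Nguyen are each designated emeritus, so the next rule applies.
Among Adeyemi and Nguyen, by years of continuous service (higher first): Adeyemi (26 years) before Nguyen (22 years).
Order: Dimitriou, Castillo, Abara, Eriksen, Adeyemi, Nguyen, Brennan. So position 6.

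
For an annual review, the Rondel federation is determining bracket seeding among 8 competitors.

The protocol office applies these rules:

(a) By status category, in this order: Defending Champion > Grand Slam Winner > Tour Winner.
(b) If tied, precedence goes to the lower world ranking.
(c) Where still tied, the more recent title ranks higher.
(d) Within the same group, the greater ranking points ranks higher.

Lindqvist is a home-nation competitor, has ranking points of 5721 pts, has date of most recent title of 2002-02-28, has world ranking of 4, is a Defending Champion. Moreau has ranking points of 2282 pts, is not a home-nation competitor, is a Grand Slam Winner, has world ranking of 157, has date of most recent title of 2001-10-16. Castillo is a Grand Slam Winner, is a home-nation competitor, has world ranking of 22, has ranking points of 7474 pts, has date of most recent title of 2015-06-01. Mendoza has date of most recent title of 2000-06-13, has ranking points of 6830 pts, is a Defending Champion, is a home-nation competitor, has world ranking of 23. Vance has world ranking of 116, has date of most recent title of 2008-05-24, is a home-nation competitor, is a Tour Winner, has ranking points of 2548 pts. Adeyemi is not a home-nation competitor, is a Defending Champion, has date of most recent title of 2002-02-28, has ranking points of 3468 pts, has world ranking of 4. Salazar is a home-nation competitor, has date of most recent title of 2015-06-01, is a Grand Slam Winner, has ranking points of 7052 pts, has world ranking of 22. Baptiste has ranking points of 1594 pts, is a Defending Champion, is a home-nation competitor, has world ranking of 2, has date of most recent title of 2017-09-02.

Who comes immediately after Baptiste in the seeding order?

Lindqvist

By status category: Baptiste, Lindqvist, Adeyemi and Mendoza (Defending Champion); then Castillo, Salazar and Moreau (Grand Slam Winner); then Vance (Tour Winner).
Among Baptiste, Lindqvist, Adeyemi and Mendoza, by world ranking (lower first): Baptiste (2) before Lindqvist and Adeyemi (4) before Mendoza (23).
Lindqvist and Adeyemi both have date of most recent title 2002-02-28, so the next rule applies.
Among Lindqvist and Adeyemi, by ranking points (higher first): Lindqvist (5721 pts) before Adeyemi (3468 pts).
Among Castillo, Salazar and Moreau, by world ranking (lower first): Castillo and Salazar (22) before Moreau (157).
Castillo and Salazar both have date of most recent title 2015-06-01, so the next rule applies.
Among Castillo and Salazar, by ranking points (higher first): Castillo (7474 pts) before Salazar (7052 pts).
Order: Baptiste, Lindqvist, Adeyemi, Mendoza, Castillo, Salazar, Moreau, Vance.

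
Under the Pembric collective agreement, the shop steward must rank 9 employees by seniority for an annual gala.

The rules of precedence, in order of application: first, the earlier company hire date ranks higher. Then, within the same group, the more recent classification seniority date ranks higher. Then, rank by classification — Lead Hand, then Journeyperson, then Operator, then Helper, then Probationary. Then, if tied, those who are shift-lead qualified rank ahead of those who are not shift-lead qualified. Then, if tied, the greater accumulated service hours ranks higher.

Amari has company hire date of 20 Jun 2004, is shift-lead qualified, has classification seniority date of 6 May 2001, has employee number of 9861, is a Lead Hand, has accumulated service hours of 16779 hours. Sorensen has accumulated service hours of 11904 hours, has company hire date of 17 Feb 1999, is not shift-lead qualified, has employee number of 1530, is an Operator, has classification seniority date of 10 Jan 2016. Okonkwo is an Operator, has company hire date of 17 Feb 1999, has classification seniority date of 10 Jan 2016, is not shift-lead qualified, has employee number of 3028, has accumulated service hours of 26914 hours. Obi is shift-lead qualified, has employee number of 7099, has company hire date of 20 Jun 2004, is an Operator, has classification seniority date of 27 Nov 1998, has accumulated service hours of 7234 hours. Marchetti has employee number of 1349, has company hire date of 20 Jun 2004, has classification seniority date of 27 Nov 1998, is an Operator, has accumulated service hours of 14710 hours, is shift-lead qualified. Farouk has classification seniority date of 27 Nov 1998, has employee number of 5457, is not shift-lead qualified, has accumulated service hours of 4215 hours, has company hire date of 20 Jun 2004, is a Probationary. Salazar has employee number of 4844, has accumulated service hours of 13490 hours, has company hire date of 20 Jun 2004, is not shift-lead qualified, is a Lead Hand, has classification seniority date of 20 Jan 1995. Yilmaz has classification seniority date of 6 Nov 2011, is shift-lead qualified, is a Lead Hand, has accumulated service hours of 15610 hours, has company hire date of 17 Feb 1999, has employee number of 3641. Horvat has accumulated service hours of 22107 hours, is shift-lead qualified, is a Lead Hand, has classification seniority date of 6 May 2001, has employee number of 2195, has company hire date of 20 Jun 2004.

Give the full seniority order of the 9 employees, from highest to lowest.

By company hire date (earlier first): Okonkwo, Sorensen and Yilmaz (each 17 Feb 1999); then Horvat, Amari, Marchetti, Obi, Farouk and Salazar (each 20 Jun 2004).
Among Okonkwo, Sorensen and Yilmaz, by classification seniority date (later first): Okonkwo and Sorensen (10 Jan 2016) before Yilmaz (6 Nov 2011).
Okonkwo and Sorensen are each Operator, so the next rule applies.
Okonkwo and Sorensen are each not shift-lead qualified, so the next rule applies.
Among Okonkwo and Sorensen, by accumulated service hours (higher first): Okonkwo (26914 hours) before Sorensen (11904 hours).
Among Horvat, Amari, Marchetti, Obi, Farouk and Salazar, by classification seniority date (later first): Horvat and Amari (6 May 2001) before Marchetti, Obi and Farouk (27 Nov 1998) before Salazar (20 Jan 1995).
Horvat and Amari are each Lead Hand, so the next rule applies.
Horvat and Amari are each shift-lead qualified, so the next rule applies.
Among Horvat and Amari, by accumulated service hours (higher first): Horvat (22107 hours) before Amari (16779 hours).
Among Marchetti, Obi and Farouk, by classification: Marchetti and Obi (Operator) before Farouk (Probationary).
Marchetti and Obi are each shift-lead qualified, so the next rule applies.
Among Marchetti and Obi, by accumulated service hours (higher first): Marchetti (14710 hours) before Obi (7234 hours).
Full order: Okonkwo, Sorensen, Yilmaz, Horvat, Amari, Marchetti, Obi, Farouk, Salazar.

Okonkwo, Sorensen, Yilmaz, Horvat, Amari, Marchetti, Obi, Farouk, Salazar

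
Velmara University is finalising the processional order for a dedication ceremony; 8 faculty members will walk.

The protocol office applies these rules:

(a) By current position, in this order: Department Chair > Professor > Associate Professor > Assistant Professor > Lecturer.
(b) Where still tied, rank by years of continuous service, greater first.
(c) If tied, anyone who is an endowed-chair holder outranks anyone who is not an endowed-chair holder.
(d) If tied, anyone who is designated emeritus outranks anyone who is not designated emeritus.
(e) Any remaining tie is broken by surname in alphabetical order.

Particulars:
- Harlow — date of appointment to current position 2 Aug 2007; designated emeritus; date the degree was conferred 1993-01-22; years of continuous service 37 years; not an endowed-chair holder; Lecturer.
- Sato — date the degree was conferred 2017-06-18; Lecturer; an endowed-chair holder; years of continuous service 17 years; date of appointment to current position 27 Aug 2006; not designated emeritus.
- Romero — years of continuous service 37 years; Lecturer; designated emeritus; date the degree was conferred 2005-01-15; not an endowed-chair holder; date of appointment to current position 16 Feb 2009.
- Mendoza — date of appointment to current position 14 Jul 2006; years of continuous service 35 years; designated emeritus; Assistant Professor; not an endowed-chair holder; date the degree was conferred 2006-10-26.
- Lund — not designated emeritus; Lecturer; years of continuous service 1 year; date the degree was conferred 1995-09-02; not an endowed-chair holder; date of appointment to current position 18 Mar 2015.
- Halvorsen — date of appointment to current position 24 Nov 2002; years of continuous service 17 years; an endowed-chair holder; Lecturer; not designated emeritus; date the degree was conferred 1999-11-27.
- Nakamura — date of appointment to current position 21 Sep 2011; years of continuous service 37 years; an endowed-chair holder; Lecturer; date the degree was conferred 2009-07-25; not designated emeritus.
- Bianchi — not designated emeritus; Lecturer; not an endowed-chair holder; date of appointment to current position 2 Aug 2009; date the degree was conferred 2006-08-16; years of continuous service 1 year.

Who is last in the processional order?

Lund

By current position: Mendoza (Assistant Professor); then Nakamura, Harlow, Romero, Halvorsen, Sato, Bianchi and Lund (Lecturer).
Among Nakamura, Harlow, Romero, Halvorsen, Sato, Bianchi and Lund, by years of continuous service (higher first): Nakamura, Harlow and Romero (37 years) before Halvorsen and Sato (17 years) before Bianchi and Lund (1 year).
Among Nakamura, Harlow and Romero, an endowed-chair holder before not an endowed-chair holder: Nakamura (an endowed-chair holder) before Harlow and Romero (not an endowed-chair holder).
Harlow and Romero are each designated emeritus, so the next rule applies.
Among Harlow and Romero, alphabetically by surname: Harlow before Romero.
Halvorsen and Sato are each an endowed-chair holder, so the next rule applies.
Halvorsen and Sato are each not designated emeritus, so the next rule applies.
Among Halvorsen and Sato, alphabetically by surname: Halvorsen before Sato.
Bianchi and Lund are each not an endowed-chair holder, so the next rule applies.
Bianchi and Lund are each not designated emeritus, so the next rule applies.
Among Bianchi and Lund, alphabetically by surname: Bianchi before Lund.
Order: Mendoza, Nakamura, Harlow, Romero, Halvorsen, Sato, Bianchi, Lund.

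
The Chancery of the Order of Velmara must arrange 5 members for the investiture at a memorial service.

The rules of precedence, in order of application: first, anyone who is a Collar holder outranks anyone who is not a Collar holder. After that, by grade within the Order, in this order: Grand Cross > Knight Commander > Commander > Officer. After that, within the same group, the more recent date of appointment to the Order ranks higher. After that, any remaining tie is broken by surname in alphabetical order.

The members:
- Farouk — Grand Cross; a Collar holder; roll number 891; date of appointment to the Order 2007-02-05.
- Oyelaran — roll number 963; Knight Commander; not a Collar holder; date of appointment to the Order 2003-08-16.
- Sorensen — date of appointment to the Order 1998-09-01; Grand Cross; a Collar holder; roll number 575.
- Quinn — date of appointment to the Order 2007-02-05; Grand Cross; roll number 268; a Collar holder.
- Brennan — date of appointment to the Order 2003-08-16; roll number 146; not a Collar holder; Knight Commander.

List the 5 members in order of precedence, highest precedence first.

Farouk, Quinn, Sorensen, Brennan, Oyelaran

By the first rule: Farouk, Quinn and Sorensen (each a Collar holder); then Brennan and Oyelaran (both not a Collar holder).
Farouk, Quinn and Sorensen are each Grand Cross, so the next rule applies.
Among Farouk, Quinn and Sorensen, by date of appointment to the Order (later first): Farouk and Quinn (2007-02-05) before Sorensen (1998-09-01).
Among Farouk and Quinn, alphabetically by surname: Farouk before Quinn.
Brennan and Oyelaran are each Knight Commander, so the next rule applies.
Brennan and Oyelaran both have date of appointment to the Order 2003-08-16, so the next rule applies.
Among Brennan and Oyelaran, alphabetically by surname: Brennan before Oyelaran.
Full order: Farouk, Quinn, Sorensen, Brennan, Oyelaran.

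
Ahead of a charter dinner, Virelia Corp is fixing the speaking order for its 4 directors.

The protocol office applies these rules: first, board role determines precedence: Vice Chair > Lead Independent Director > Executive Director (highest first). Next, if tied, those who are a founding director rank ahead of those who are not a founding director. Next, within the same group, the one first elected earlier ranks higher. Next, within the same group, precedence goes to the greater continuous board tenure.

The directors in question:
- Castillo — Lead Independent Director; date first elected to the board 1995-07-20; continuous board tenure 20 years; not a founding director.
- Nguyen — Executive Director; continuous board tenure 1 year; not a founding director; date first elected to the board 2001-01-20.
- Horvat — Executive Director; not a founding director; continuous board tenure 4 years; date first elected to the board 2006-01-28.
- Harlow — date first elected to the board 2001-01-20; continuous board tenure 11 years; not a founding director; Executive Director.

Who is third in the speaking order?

By board role: Castillo (Lead Independent Director); then Harlow, Nguyen and Horvat (Executive Director).
Harlow, Nguyen and Horvat are each not a founding director, so the next rule applies.
Among Harlow, Nguyen and Horvat, by date first elected to the board (earlier first): Harlow and Nguyen (2001-01-20) before Horvat (2006-01-28).
Among Harlow and Nguyen, by continuous board tenure (higher first): Harlow (11 years) before Nguyen (1 year).
Order: Castillo, Harlow, Nguyen, Horvat.

Nguyen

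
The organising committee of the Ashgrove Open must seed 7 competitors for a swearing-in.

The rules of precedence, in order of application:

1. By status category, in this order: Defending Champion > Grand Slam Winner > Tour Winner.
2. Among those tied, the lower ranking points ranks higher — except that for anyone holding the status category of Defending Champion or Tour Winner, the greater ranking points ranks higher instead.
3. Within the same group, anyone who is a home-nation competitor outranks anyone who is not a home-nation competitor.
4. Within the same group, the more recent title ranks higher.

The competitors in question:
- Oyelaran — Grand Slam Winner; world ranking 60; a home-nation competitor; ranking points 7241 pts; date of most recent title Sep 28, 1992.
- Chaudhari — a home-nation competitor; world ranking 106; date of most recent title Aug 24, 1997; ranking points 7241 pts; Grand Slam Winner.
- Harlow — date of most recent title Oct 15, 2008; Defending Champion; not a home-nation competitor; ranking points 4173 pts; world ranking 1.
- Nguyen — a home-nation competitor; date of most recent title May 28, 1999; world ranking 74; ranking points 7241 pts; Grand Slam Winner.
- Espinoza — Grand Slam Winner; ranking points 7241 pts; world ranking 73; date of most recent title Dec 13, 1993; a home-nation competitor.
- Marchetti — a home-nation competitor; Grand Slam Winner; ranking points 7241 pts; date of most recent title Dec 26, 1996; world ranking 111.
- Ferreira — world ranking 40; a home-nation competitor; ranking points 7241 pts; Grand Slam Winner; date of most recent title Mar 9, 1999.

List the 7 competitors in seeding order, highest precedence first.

By status category: Harlow (Defending Champion); then Nguyen, Ferreira, Chaudhari, Marchetti, Espinoza and Oyelaran (Grand Slam Winner).
Nguyen, Ferreira, Chaudhari, Marchetti, Espinoza and Oyelaran all have ranking points 7241 pts, so the next rule applies.
Nguyen, Ferreira, Chaudhari, Marchetti, Espinoza and Oyelaran are each a home-nation competitor, so the next rule applies.
Among Nguyen, Ferreira, Chaudhari, Marchetti, Espinoza and Oyelaran, by date of most recent title (later first): Nguyen (May 28, 1999) before Ferreira (Mar 9, 1999) before Chaudhari (Aug 24, 1997) before Marchetti (Dec 26, 1996) before Espinoza (Dec 13, 1993) before Oyelaran (Sep 28, 1992).
Full order: Harlow, Nguyen, Ferreira, Chaudhari, Marchetti, Espinoza, Oyelaran.

Harlow, Nguyen, Ferreira, Chaudhari, Marchetti, Espinoza, Oyelaran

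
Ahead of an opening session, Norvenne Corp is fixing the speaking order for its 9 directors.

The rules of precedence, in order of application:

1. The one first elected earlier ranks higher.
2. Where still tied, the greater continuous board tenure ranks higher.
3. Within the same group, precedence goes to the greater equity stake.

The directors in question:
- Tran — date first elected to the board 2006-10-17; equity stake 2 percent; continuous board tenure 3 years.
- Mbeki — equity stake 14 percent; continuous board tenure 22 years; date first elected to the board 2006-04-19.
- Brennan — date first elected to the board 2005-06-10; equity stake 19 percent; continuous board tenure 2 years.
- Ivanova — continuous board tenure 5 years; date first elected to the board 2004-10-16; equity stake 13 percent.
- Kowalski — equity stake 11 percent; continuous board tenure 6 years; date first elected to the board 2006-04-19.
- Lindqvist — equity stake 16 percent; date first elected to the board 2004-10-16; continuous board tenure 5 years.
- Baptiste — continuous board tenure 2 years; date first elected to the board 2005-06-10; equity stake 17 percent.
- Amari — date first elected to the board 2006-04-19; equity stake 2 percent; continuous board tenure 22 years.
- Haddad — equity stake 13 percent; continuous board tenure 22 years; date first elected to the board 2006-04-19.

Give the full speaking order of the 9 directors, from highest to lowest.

By date first elected to the board (earlier first): Lindqvist and Ivanova (both 2004-10-16); then Brennan and Baptiste (both 2005-06-10); then Mbeki, Haddad, Amari and Kowalski (each 2006-04-19); then Tran (2006-10-17).
Lindqvist and Ivanova both have continuous board tenure 5 years, so the next rule applies.
Among Lindqvist and Ivanova, by equity stake (higher first): Lindqvist (16 percent) before Ivanova (13 percent).
Brennan and Baptiste both have continuous board tenure 2 years, so the next rule applies.
Among Brennan and Baptiste, by equity stake (higher first): Brennan (19 percent) before Baptiste (17 percent).
Among Mbeki, Haddad, Amari and Kowalski, by continuous board tenure (higher first): Mbeki, Haddad and Amari (22 years) before Kowalski (6 years).
Among Mbeki, Haddad and Amari, by equity stake (higher first): Mbeki (14 percent) before Haddad (13 percent) before Amari (2 percent).
Full order: Lindqvist, Ivanova, Brennan, Baptiste, Mbeki, Haddad, Amari, Kowalski, Tran.

Lindqvist, Ivanova, Brennan, Baptiste, Mbeki, Haddad, Amari, Kowalski, Tran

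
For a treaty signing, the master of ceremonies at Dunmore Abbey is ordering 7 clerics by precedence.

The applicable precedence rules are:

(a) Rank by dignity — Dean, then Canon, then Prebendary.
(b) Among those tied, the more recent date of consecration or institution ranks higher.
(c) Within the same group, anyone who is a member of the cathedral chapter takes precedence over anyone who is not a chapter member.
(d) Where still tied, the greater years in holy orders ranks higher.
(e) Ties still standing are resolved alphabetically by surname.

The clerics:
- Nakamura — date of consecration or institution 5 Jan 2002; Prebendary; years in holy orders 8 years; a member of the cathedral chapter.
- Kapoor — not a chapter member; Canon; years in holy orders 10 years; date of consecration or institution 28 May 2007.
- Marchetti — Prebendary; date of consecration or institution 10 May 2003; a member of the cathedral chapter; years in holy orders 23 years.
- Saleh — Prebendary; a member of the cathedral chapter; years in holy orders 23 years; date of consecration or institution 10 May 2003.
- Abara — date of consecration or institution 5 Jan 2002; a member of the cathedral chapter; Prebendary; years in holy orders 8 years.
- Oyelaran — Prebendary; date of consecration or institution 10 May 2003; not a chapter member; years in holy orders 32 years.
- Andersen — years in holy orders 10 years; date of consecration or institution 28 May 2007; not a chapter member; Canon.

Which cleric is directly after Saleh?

Oyelaran

By dignity: Andersen and Kapoor (Canon); then Marchetti, Saleh, Oyelaran, Abara and Nakamura (Prebendary).
Andersen and Kapoor both have date of consecration or institution 28 May 2007, so the next rule applies.
Andersen and Kapoor are each not a chapter member, so the next rule applies.
Andersen and Kapoor both have years in holy orders 10 years, so the next rule applies.
Among Andersen and Kapoor, alphabetically by surname: Andersen before Kapoor.
Among Marchetti, Saleh, Oyelaran, Abara and Nakamura, by date of consecration or institution (later first): Marchetti, Saleh and Oyelaran (10 May 2003) before Abara and Nakamura (5 Jan 2002).
Among Marchetti, Saleh and Oyelaran, a member of the cathedral chapter before not a chapter member: Marchetti and Saleh (a member of the cathedral chapter) before Oyelaran (not a chapter member).
Marchetti and Saleh both have years in holy orders 23 years, so the next rule applies.
Among Marchetti and Saleh, alphabetically by surname: Marchetti before Saleh.
Abara and Nakamura are each a member of the cathedral chapter, so the next rule applies.
Abara and Nakamura both have years in holy orders 8 years, so the next rule applies.
Among Abara and Nakamura, alphabetically by surname: Abara before Nakamura.
Order: Andersen, Kapoor, Marchetti, Saleh, Oyelaran, Abara, Nakamura.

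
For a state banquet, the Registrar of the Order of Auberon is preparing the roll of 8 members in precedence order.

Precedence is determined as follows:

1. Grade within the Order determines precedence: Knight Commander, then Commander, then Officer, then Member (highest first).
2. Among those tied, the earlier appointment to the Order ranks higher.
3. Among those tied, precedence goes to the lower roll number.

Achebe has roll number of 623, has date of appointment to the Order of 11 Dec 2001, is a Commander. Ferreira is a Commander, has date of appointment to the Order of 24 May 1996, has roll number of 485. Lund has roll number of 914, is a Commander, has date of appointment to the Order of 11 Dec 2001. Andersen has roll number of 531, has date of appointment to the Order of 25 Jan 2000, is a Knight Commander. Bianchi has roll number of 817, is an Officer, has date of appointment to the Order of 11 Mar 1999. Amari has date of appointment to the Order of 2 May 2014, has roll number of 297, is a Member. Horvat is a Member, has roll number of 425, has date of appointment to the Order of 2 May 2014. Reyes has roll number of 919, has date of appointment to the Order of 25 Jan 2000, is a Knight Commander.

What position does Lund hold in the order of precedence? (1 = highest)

By grade within the Order: Andersen and Reyes (Knight Commander); then Ferreira, Achebe and Lund (Commander); then Bianchi (Officer); then Amari and Horvat (Member).
Andersen and Reyes both have date of appointment to the Order 25 Jan 2000, so the next rule applies.
Among Andersen and Reyes, by roll number (lower first): Andersen (531) before Reyes (919).
Among Ferreira, Achebe and Lund, by date of appointment to the Order (earlier first): Ferreira (24 May 1996) before Achebe and Lund (11 Dec 2001).
Among Achebe and Lund, by roll number (lower first): Achebe (623) before Lund (914).
Amari and Horvat both have date of appointment to the Order 2 May 2014, so the next rule applies.
Among Amari and Horvat, by roll number (lower first): Amari (297) before Horvat (425).
Order: Andersen, Reyes, Ferreira, Achebe, Lund, Bianchi, Amari, Horvat. So position 5.

5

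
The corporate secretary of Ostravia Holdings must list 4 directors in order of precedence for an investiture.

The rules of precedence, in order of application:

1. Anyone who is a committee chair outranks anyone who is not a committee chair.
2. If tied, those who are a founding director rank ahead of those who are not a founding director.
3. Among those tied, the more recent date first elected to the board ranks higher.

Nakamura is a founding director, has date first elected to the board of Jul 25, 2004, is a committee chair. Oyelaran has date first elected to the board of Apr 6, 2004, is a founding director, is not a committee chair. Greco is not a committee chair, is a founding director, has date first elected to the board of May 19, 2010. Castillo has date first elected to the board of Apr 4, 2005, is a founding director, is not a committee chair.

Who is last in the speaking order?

Oyelaran

By the first rule: Nakamura (a committee chair); then Greco, Castillo and Oyelaran (each not a committee chair).
Greco, Castillo and Oyelaran are each a founding director, so the next rule applies.
Among Greco, Castillo and Oyelaran, by date first elected to the board (later first): Greco (May 19, 2010) before Castillo (Apr 4, 2005) before Oyelaran (Apr 6, 2004).
Order: Nakamura, Greco, Castillo, Oyelaran.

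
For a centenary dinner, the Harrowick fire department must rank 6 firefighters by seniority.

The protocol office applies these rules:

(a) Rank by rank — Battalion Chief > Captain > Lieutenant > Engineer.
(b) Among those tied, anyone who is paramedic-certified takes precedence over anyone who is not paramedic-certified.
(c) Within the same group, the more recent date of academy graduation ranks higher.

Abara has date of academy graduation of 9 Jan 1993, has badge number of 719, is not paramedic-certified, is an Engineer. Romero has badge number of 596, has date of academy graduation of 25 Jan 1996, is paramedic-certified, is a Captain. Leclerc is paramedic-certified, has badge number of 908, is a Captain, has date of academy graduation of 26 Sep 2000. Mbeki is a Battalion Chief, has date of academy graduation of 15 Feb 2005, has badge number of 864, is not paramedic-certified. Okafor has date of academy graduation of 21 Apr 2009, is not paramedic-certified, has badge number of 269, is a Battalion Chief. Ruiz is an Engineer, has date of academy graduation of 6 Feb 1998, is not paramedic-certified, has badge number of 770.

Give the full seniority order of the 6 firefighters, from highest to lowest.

Okafor, Mbeki, Leclerc, Romero, Ruiz, Abara

By rank: Okafor and Mbeki (Battalion Chief); then Leclerc and Romero (Captain); then Ruiz and Abara (Engineer).
Okafor and Mbeki are each not paramedic-certified, so the next rule applies.
Among Okafor and Mbeki, by date of academy graduation (later first): Okafor (21 Apr 2009) before Mbeki (15 Feb 2005).
Leclerc and Romero are each paramedic-certified, so the next rule applies.
Among Leclerc and Romero, by date of academy graduation (later first): Leclerc (26 Sep 2000) before Romero (25 Jan 1996).
Ruiz and Abara are each not paramedic-certified, so the next rule applies.
Among Ruiz and Abara, by date of academy graduation (later first): Ruiz (6 Feb 1998) before Abara (9 Jan 1993).
Full order: Okafor, Mbeki, Leclerc, Romero, Ruiz, Abara.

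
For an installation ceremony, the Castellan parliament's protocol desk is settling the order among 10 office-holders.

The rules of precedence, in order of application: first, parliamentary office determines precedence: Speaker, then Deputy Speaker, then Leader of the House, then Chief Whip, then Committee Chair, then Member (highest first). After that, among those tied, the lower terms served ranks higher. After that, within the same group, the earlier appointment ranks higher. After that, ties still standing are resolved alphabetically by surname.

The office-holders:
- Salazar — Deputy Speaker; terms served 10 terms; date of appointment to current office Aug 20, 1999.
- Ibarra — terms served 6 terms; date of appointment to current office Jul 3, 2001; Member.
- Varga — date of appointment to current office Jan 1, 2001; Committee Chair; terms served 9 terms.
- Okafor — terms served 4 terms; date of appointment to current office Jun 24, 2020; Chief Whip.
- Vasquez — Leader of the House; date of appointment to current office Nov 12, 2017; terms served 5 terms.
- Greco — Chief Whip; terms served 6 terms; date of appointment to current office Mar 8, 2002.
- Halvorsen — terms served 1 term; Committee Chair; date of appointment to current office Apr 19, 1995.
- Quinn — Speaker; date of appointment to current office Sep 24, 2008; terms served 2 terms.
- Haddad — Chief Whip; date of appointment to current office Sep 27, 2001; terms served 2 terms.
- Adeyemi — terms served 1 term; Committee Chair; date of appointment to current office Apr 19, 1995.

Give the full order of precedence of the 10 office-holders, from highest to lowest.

By parliamentary office: Quinn (Speaker); then Salazar (Deputy Speaker); then Vasquez (Leader of the House); then Haddad, Okafor and Greco (Chief Whip); then Adeyemi, Halvorsen and Varga (Committee Chair); then Ibarra (Member).
Among Haddad, Okafor and Greco, by terms served (lower first): Haddad (2 terms) before Okafor (4 terms) before Greco (6 terms).
Among Adeyemi, Halvorsen and Varga, by terms served (lower first): Adeyemi and Halvorsen (1 term) before Varga (9 terms).
Adeyemi and Halvorsen both have date of appointment to current office Apr 19, 1995, so the next rule applies.
Among Adeyemi and Halvorsen, alphabetically by surname: Adeyemi before Halvorsen.
Full order: Quinn, Salazar, Vasquez, Haddad, Okafor, Greco, Adeyemi, Halvorsen, Varga, Ibarra.

Quinn, Salazar, Vasquez, Haddad, Okafor, Greco, Adeyemi, Halvorsen, Varga, Ibarra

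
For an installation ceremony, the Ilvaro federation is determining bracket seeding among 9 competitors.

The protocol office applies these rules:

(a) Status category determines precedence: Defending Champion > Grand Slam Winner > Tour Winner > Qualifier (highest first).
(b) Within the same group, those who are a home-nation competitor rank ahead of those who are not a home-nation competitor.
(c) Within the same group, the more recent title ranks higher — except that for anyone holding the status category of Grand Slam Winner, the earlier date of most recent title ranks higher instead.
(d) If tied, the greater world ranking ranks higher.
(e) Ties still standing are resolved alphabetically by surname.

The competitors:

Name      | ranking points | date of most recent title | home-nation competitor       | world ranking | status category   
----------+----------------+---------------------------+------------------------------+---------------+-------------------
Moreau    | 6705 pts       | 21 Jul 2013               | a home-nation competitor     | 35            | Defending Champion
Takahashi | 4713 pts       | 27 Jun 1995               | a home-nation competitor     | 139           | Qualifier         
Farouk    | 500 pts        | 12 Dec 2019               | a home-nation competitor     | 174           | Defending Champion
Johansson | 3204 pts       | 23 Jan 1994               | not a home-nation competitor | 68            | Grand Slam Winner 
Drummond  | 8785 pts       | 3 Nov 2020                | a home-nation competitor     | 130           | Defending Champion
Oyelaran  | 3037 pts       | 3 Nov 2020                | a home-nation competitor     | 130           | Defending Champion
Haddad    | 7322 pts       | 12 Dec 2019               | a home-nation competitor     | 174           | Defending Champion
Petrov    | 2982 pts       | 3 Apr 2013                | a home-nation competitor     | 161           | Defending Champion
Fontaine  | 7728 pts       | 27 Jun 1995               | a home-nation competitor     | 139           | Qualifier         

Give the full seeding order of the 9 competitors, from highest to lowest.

Drummond, Oyelaran, Farouk, Haddad, Moreau, Petrov, Johansson, Fontaine, Takahashi

By status category: Drummond, Oyelaran, Farouk, Haddad, Moreau and Petrov (Defending Champion); then Johansson (Grand Slam Winner); then Fontaine and Takahashi (Qualifier).
Drummond, Oyelaran, Farouk, Haddad, Moreau and Petrov are each a home-nation competitor, so the next rule applies.
Among Drummond, Oyelaran, Farouk, Haddad, Moreau and Petrov, by date of most recent title (later first): Drummond and Oyelaran (3 Nov 2020) before Farouk and Haddad (12 Dec 2019) before Moreau (21 Jul 2013) before Petrov (3 Apr 2013).
Drummond and Oyelaran both have world ranking 130, so the next rule applies.
Among Drummond and Oyelaran, alphabetically by surname: Drummond before Oyelaran.
Farouk and Haddad both have world ranking 174, so the next rule applies.
Among Farouk and Haddad, alphabetically by surname: Farouk before Haddad.
Fontaine and Takahashi are each a home-nation competitor, so the next rule applies.
Fontaine and Takahashi both have date of most recent title 27 Jun 1995, so the next rule applies.
Fontaine and Takahashi both have world ranking 139, so the next rule applies.
Among Fontaine and Takahashi, alphabetically by surname: Fontaine before Takahashi.
Full order: Drummond, Oyelaran, Farouk, Haddad, Moreau, Petrov, Johansson, Fontaine, Takahashi.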